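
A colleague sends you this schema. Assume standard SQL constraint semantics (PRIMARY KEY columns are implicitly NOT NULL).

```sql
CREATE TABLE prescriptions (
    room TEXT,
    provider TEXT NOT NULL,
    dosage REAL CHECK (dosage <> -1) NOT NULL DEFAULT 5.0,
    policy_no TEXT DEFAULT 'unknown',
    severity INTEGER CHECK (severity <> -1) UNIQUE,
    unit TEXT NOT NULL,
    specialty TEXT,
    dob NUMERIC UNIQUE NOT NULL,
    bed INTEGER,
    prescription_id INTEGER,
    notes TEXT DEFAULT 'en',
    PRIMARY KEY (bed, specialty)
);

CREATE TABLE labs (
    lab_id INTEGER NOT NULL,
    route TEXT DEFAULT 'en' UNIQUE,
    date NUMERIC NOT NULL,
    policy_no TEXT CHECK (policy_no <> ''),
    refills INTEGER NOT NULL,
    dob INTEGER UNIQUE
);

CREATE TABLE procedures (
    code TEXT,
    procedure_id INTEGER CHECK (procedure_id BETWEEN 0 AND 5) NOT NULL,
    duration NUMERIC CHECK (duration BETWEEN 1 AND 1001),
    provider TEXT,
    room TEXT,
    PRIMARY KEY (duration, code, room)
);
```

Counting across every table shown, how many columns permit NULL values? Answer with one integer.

9

prescriptions: 5 nullable (room, policy_no, severity, prescription_id, notes — PK (bed, specialty) and explicit NOT NULL columns excluded).
labs: 3 nullable (route, policy_no, dob — PK none and explicit NOT NULL columns excluded).
procedures: 1 nullable (provider — PK (duration, code, room) and explicit NOT NULL columns excluded).
Total: 5 + 3 + 1 = 9.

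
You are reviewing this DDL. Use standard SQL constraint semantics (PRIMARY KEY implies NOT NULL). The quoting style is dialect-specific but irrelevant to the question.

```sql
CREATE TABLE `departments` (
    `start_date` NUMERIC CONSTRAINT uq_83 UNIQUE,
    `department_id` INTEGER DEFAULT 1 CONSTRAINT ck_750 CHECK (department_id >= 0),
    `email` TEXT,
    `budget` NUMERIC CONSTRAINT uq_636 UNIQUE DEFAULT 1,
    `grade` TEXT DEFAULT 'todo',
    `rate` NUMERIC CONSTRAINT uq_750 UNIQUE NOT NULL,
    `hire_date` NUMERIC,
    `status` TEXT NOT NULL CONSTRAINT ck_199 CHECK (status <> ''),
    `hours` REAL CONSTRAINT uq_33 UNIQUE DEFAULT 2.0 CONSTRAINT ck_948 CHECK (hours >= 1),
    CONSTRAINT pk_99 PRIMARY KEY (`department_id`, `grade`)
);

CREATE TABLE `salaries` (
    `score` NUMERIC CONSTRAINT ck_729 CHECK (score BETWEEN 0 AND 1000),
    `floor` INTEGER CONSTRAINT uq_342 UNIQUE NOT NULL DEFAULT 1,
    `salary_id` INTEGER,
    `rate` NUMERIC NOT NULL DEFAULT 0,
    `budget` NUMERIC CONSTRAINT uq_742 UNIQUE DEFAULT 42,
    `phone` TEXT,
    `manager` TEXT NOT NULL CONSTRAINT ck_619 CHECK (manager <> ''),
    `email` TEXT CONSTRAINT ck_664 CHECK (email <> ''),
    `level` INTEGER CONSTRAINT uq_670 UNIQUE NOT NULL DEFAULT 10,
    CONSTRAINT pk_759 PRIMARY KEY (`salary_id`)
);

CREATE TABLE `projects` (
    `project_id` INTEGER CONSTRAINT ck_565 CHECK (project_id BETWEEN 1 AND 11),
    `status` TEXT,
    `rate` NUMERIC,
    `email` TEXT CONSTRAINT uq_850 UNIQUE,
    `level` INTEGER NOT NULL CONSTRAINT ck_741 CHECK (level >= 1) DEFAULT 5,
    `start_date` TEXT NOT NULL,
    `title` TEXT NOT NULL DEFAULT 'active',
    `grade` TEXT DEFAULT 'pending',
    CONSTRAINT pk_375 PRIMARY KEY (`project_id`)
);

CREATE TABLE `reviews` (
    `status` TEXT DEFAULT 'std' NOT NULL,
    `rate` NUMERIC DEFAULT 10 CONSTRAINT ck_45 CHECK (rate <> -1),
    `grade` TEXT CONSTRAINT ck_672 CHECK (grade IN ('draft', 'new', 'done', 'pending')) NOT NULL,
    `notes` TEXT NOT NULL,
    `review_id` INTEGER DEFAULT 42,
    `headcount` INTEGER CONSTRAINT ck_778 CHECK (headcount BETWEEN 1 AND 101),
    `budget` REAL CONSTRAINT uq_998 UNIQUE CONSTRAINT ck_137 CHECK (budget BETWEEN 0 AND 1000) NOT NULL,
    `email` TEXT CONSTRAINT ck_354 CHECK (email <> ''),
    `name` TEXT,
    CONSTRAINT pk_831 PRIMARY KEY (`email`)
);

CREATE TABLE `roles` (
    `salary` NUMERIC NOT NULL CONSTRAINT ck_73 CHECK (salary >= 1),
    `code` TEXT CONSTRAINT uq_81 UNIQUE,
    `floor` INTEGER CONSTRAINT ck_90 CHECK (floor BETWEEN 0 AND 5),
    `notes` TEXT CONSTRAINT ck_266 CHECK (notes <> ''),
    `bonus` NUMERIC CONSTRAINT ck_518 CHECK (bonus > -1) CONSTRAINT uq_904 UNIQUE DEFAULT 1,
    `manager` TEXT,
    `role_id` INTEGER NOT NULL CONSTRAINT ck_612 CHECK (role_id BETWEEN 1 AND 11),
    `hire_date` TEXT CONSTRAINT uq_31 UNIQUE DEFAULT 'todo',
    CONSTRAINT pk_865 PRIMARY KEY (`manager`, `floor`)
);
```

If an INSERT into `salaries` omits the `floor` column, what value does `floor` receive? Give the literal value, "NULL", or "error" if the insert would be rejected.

1

floor has an explicit DEFAULT 1.
When the column is omitted from an INSERT, that default is used.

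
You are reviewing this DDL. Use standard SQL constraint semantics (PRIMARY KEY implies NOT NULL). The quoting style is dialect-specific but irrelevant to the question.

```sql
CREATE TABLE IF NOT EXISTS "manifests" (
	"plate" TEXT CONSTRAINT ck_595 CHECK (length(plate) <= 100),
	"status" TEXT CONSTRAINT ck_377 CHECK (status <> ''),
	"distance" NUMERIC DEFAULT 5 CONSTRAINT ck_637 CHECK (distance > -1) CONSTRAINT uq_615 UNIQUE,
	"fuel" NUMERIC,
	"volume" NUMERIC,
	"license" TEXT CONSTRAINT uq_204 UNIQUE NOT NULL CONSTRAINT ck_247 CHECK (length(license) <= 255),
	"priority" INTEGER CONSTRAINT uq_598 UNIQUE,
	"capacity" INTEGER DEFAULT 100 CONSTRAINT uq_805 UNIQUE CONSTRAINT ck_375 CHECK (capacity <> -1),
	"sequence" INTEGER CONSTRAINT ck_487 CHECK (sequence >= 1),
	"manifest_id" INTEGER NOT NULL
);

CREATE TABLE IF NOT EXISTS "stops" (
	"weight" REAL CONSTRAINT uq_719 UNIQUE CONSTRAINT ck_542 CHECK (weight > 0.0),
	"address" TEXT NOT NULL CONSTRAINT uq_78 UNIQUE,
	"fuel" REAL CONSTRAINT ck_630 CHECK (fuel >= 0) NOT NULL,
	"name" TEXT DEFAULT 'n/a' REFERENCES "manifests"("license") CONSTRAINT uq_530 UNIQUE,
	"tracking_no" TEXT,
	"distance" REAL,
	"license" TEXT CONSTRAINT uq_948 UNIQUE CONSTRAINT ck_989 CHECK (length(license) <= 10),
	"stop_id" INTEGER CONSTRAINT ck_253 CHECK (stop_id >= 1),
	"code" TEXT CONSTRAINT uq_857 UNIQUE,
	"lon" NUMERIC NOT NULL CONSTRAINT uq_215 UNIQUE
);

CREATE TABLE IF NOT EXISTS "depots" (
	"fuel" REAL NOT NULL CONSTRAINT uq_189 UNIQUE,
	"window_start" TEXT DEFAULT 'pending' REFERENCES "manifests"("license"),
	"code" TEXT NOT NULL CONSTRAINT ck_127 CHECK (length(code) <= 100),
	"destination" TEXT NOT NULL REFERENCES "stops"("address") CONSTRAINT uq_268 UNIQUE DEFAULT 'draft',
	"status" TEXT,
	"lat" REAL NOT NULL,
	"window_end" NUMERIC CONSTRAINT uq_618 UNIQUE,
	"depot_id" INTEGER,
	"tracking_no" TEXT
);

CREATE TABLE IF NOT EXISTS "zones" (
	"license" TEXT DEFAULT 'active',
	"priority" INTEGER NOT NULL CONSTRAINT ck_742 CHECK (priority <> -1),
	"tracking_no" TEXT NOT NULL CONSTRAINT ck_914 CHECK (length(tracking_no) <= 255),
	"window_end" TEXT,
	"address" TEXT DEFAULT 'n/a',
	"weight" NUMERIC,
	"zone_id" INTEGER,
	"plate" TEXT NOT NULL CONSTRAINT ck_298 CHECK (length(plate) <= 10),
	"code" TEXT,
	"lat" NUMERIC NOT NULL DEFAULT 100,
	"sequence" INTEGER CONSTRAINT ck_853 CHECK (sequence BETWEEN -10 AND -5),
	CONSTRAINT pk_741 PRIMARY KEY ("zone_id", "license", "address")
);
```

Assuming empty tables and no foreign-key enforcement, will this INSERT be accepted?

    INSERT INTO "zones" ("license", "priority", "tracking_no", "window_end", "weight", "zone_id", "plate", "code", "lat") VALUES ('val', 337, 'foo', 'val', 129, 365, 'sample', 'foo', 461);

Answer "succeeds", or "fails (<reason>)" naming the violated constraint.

succeeds

NOT NULL columns: address defaults to 'n/a'; lat is supplied; license is supplied; plate is supplied; priority is supplied; tracking_no is supplied; zone_id is supplied.
CHECK constraints: 337 satisfies (priority <> -1); 'foo' satisfies (length(tracking_no) <= 255); 'sample' satisfies (length(plate) <= 10).
No constraint is violated.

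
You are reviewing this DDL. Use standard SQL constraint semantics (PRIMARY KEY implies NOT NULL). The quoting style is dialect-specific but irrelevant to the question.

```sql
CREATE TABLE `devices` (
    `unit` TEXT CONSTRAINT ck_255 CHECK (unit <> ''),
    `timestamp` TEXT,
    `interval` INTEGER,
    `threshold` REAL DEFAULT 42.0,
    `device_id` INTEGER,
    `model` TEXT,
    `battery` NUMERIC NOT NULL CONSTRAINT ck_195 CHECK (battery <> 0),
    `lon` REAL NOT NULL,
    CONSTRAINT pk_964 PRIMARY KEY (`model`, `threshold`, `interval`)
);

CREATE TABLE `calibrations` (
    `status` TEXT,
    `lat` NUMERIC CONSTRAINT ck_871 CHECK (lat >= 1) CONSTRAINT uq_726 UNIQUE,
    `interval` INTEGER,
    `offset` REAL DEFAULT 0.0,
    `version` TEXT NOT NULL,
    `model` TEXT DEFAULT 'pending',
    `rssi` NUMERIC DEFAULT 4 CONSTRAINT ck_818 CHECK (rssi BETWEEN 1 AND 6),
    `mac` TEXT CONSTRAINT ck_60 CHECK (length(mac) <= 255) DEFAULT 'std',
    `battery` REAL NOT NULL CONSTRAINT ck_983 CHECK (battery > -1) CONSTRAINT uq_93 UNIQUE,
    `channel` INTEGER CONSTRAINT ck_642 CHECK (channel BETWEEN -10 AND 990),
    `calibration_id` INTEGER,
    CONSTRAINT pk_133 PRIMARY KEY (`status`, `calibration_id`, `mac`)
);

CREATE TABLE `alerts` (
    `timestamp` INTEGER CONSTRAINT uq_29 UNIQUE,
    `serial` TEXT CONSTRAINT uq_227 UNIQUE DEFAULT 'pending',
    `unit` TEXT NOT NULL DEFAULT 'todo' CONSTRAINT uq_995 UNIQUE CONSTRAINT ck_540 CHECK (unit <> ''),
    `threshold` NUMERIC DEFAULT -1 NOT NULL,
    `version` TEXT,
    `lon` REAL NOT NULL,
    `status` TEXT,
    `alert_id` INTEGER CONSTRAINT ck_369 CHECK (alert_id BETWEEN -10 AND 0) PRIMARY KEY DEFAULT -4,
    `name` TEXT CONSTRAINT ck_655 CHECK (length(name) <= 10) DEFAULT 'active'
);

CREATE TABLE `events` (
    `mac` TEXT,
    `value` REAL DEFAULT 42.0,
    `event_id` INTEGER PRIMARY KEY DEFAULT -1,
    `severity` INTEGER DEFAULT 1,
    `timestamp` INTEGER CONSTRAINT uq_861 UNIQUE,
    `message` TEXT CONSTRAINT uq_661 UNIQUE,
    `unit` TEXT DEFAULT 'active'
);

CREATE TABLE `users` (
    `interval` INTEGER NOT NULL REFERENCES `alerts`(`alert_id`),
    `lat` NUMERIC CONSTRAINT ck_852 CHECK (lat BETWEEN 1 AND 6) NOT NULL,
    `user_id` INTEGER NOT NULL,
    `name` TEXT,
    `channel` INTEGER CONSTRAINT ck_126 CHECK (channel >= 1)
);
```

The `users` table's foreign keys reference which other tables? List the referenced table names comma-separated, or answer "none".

- interval REFERENCES alerts(alert_id).

alerts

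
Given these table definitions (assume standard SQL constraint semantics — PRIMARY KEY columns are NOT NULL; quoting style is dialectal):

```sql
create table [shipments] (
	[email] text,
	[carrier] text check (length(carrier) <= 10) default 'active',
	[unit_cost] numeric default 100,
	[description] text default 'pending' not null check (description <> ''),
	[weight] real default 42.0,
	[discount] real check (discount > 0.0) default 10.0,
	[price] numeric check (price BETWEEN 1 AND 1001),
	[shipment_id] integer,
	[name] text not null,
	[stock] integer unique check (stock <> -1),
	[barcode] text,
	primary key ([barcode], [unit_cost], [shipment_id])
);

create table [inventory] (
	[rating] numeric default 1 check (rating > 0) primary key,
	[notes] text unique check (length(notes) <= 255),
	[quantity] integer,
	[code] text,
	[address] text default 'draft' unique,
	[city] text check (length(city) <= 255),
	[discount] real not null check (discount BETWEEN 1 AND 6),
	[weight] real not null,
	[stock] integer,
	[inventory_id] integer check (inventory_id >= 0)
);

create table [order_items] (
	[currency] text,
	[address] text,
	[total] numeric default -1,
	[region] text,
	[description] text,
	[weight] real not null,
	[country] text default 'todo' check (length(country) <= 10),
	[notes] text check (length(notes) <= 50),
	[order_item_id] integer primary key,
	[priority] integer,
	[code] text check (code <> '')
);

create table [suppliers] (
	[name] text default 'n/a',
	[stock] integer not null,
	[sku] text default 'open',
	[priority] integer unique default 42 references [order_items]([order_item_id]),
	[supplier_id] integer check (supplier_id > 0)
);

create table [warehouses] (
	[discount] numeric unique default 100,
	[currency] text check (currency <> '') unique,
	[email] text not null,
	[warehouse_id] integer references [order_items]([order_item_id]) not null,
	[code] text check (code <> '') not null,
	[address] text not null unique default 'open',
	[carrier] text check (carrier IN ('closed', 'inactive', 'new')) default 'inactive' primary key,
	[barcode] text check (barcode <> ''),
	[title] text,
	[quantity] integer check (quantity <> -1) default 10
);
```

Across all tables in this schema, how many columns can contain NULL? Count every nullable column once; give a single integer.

31

shipments: 6 nullable (email, carrier, weight, discount, price, stock — PK (barcode, unit_cost, shipment_id) and explicit NOT NULL columns excluded).
inventory: 7 nullable (notes, quantity, code, address, city, stock, inventory_id — PK (rating) and explicit NOT NULL columns excluded).
order_items: 9 nullable (currency, address, total, region, description, country, notes, priority, code — PK (order_item_id) and explicit NOT NULL columns excluded).
suppliers: 4 nullable (name, sku, priority, supplier_id — PK none and explicit NOT NULL columns excluded).
warehouses: 5 nullable (discount, currency, barcode, title, quantity — PK (carrier) and explicit NOT NULL columns excluded).
Total: 6 + 7 + 9 + 4 + 5 = 31.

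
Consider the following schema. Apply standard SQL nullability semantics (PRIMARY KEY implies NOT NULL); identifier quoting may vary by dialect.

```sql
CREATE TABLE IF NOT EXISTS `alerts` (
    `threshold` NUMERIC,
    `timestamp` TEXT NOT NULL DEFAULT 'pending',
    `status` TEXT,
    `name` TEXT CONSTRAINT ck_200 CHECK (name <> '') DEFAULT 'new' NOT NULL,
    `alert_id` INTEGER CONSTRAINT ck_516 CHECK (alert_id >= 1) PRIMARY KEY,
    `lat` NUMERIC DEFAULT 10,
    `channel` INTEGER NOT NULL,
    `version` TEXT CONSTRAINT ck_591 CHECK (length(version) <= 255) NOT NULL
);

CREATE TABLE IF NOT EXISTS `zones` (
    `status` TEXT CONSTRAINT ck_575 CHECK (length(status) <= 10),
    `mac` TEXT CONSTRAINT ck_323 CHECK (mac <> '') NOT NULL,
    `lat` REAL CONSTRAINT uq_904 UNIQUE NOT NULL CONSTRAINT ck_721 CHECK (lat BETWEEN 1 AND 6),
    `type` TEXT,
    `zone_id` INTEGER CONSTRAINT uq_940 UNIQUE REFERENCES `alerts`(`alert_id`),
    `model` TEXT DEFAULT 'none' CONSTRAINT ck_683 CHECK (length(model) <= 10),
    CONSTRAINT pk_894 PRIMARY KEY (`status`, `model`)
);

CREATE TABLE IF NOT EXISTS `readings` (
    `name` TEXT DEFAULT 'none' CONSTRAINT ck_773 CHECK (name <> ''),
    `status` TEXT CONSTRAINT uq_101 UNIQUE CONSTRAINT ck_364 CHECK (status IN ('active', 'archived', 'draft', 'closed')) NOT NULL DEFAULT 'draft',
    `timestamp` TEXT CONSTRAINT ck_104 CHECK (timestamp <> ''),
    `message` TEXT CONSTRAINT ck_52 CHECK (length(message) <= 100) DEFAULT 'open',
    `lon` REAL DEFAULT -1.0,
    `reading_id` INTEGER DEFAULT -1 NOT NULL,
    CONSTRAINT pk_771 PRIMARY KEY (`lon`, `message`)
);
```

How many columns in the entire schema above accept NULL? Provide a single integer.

7

alerts: 3 nullable (threshold, status, lat — PK (alert_id) and explicit NOT NULL columns excluded).
zones: 2 nullable (type, zone_id — PK (status, model) and explicit NOT NULL columns excluded).
readings: 2 nullable (name, timestamp — PK (lon, message) and explicit NOT NULL columns excluded).
Total: 3 + 2 + 2 = 7.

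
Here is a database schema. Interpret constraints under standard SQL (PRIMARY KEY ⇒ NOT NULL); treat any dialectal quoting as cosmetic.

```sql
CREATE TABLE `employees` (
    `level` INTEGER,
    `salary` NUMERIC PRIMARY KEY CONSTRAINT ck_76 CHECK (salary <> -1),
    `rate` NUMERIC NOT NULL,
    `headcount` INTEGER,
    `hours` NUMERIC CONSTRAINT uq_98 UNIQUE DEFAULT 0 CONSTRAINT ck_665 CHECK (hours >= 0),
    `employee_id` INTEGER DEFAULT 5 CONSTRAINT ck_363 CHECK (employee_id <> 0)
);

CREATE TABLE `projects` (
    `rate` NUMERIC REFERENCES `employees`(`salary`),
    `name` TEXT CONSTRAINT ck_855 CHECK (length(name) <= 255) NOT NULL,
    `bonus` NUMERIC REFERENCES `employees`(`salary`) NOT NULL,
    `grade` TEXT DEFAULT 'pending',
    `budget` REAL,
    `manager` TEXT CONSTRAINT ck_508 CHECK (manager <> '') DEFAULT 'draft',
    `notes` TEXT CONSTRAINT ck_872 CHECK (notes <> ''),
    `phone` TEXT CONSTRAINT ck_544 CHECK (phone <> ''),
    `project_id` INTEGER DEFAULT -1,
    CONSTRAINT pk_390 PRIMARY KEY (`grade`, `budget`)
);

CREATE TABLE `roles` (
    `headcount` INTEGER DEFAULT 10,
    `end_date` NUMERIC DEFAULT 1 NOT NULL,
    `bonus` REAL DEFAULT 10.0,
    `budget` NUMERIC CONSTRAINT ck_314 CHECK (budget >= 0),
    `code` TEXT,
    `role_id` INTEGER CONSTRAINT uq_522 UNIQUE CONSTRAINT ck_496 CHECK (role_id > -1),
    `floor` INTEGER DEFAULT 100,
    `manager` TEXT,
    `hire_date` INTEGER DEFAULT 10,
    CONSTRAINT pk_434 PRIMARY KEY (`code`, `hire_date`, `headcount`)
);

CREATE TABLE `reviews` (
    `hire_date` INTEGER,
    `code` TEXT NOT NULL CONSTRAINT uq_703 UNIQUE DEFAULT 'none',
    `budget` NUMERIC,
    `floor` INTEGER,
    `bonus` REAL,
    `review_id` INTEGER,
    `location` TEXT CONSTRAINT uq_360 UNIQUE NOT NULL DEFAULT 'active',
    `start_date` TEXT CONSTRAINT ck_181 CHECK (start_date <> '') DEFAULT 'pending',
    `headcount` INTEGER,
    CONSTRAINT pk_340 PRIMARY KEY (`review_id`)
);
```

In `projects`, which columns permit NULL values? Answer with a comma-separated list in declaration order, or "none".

rate, manager, notes, phone, project_id

- rate: a foreign key column may be NULL unless separately constrained → nullable.
- name: declared NOT NULL → not nullable.
- bonus: declared NOT NULL → not nullable.
- grade: part of the PRIMARY KEY, which implies NOT NULL → not nullable.
- budget: part of the PRIMARY KEY, which implies NOT NULL → not nullable.
- manager: CHECK does not forbid NULL (a CHECK constraint passes when its expression is NULL) → nullable.
- notes: CHECK does not forbid NULL (a CHECK constraint passes when its expression is NULL) → nullable.
- phone: CHECK does not forbid NULL (a CHECK constraint passes when its expression is NULL) → nullable.
- project_id: DEFAULT only fills an omitted column; an explicit NULL is still allowed → nullable.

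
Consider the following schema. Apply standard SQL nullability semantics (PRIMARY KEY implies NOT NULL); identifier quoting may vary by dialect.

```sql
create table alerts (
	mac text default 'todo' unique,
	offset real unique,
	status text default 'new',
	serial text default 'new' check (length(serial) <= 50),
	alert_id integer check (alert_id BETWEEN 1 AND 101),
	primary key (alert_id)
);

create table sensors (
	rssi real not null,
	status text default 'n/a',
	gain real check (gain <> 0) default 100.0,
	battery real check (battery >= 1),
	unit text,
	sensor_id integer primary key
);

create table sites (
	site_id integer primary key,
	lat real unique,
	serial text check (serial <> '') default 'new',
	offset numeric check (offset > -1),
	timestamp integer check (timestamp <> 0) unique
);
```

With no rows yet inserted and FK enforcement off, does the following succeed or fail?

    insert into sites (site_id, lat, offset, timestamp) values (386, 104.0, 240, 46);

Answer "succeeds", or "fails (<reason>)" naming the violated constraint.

succeeds

NOT NULL columns: site_id is supplied.
CHECK constraints: 240 satisfies (offset > -1); 46 satisfies (timestamp <> 0).
No constraint is violated.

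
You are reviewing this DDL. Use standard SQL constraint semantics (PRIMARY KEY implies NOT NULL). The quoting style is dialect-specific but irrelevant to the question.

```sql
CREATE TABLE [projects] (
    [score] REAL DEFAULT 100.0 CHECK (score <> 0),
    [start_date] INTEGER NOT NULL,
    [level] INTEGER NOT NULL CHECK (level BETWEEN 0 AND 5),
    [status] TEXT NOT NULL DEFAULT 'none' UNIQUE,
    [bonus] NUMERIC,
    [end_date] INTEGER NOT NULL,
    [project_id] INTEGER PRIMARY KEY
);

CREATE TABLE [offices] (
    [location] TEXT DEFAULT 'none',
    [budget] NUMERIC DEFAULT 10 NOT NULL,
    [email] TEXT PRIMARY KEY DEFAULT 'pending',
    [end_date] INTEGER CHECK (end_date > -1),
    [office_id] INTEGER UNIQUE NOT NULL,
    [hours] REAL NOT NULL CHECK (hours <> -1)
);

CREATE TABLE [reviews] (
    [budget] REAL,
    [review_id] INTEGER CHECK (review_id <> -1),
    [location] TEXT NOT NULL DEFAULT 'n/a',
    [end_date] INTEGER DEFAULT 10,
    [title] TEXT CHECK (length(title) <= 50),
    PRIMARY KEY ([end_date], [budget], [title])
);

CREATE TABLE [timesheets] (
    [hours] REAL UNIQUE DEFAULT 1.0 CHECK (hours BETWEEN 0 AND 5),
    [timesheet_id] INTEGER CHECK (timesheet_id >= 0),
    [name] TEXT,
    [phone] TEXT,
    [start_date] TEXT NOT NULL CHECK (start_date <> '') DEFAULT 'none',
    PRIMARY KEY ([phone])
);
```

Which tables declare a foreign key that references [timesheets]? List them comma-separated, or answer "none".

none

No REFERENCES clause anywhere in the schema names timesheets.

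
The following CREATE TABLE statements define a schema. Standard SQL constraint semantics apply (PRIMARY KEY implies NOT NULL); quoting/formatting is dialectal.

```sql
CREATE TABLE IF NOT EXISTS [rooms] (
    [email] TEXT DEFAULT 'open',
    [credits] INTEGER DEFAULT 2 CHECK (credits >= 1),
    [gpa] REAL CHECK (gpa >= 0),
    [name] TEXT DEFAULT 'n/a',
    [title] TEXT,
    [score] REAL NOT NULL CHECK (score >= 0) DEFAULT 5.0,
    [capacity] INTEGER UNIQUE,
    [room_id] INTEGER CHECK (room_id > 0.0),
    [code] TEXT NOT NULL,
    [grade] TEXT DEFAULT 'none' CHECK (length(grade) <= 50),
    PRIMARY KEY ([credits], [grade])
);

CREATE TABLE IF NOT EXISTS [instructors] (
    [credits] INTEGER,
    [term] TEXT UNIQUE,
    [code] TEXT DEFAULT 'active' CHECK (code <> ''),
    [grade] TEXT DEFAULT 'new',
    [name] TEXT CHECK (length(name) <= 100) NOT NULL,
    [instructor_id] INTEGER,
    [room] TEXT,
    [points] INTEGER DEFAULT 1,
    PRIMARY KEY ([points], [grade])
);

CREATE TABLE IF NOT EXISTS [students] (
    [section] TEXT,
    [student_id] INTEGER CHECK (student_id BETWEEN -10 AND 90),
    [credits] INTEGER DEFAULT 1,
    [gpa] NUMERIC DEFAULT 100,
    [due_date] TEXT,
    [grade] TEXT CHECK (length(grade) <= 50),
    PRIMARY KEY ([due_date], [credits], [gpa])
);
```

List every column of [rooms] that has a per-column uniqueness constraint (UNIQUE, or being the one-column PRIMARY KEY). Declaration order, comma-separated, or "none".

capacity

- email: no UNIQUE or single-column PK constraint.
- credits: part of a composite PRIMARY KEY — only the tuple is unique, not this column on its own.
- gpa: no UNIQUE or single-column PK constraint.
- name: no UNIQUE or single-column PK constraint.
- title: no UNIQUE or single-column PK constraint.
- score: no UNIQUE or single-column PK constraint.
- capacity: declared UNIQUE → unique.
- room_id: no UNIQUE or single-column PK constraint.
- code: no UNIQUE or single-column PK constraint.
- grade: part of a composite PRIMARY KEY — only the tuple is unique, not this column on its own.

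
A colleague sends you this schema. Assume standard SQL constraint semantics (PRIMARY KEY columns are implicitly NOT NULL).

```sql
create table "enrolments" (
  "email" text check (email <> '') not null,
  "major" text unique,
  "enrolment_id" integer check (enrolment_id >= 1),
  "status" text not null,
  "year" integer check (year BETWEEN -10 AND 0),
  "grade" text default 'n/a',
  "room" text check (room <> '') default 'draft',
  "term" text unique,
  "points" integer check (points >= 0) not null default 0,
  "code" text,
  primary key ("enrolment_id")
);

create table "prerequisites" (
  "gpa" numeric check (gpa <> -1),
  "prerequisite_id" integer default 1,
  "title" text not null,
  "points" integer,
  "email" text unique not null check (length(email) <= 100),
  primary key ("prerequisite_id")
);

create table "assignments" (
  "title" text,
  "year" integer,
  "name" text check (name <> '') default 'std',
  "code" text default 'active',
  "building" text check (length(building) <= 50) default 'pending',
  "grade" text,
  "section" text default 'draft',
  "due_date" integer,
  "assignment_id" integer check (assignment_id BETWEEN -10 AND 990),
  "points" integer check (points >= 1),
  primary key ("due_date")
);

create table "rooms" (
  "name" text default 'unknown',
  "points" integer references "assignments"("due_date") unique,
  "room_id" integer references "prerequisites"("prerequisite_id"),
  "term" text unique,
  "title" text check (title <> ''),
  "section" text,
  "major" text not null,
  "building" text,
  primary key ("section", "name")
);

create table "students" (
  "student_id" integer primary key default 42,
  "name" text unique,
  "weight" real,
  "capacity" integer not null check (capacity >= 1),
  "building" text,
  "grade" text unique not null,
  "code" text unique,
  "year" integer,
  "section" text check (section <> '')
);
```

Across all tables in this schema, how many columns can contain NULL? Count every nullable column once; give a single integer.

enrolments: 6 nullable (major, year, grade, room, term, code — PK (enrolment_id) and explicit NOT NULL columns excluded).
prerequisites: 2 nullable (gpa, points — PK (prerequisite_id) and explicit NOT NULL columns excluded).
assignments: 9 nullable (title, year, name, code, building, grade, section, assignment_id, points — PK (due_date) and explicit NOT NULL columns excluded).
rooms: 5 nullable (points, room_id, term, title, building — PK (section, name) and explicit NOT NULL columns excluded).
students: 6 nullable (name, weight, building, code, year, section — PK (student_id) and explicit NOT NULL columns excluded).
Total: 6 + 2 + 9 + 5 + 6 = 28.

28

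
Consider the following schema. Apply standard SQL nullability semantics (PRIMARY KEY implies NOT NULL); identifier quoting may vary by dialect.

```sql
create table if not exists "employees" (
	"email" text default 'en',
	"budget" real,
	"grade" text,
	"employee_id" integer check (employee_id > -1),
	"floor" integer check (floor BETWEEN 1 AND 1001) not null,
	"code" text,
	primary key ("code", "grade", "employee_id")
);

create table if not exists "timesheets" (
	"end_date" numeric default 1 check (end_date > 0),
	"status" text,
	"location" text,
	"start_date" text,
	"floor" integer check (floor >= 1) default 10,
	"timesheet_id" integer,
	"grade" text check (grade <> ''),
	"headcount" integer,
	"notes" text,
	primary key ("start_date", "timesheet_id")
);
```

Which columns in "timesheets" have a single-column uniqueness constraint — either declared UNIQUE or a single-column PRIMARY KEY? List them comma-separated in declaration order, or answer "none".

- end_date: no UNIQUE or single-column PK constraint.
- status: no UNIQUE or single-column PK constraint.
- location: no UNIQUE or single-column PK constraint.
- start_date: part of a composite PRIMARY KEY — only the tuple is unique, not this column on its own.
- floor: no UNIQUE or single-column PK constraint.
- timesheet_id: part of a composite PRIMARY KEY — only the tuple is unique, not this column on its own.
- grade: no UNIQUE or single-column PK constraint.
- headcount: no UNIQUE or single-column PK constraint.
- notes: no UNIQUE or single-column PK constraint.

none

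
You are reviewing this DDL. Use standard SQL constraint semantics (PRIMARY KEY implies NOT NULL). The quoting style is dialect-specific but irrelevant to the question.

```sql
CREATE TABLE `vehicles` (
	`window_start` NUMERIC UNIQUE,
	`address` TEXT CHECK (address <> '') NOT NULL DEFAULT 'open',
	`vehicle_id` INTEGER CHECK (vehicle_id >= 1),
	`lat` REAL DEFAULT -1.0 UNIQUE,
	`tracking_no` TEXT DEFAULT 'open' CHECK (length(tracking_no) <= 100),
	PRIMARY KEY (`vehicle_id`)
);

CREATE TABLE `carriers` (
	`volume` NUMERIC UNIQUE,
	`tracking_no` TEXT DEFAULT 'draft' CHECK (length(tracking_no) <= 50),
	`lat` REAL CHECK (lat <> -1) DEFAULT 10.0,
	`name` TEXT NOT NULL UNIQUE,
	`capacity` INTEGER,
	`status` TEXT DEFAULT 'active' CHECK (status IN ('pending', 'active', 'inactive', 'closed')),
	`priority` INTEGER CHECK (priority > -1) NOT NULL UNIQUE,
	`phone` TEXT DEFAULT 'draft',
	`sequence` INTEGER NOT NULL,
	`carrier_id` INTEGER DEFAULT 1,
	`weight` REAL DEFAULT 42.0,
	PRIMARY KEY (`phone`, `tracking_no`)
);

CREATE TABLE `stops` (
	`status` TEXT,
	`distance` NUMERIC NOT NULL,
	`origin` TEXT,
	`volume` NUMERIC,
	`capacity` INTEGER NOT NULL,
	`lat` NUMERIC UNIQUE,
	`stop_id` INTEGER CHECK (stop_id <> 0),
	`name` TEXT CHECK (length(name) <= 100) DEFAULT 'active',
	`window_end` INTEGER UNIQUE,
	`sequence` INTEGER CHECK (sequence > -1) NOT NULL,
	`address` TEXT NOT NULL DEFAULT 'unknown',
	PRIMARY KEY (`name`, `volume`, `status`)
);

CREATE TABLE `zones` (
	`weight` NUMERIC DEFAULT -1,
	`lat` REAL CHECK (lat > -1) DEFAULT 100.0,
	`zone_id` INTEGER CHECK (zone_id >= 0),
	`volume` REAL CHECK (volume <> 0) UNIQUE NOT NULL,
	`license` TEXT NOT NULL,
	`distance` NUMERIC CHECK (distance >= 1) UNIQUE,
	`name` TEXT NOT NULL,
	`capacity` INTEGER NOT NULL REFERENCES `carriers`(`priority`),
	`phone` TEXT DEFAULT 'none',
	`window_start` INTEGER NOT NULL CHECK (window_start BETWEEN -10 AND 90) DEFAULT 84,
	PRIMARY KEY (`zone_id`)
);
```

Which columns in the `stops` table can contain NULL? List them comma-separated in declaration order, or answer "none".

origin, lat, stop_id, window_end

- status: part of the PRIMARY KEY, which implies NOT NULL → not nullable.
- distance: declared NOT NULL → not nullable.
- origin: no NOT NULL constraint applies → nullable.
- volume: part of the PRIMARY KEY, which implies NOT NULL → not nullable.
- capacity: declared NOT NULL → not nullable.
- lat: UNIQUE does not imply NOT NULL → nullable.
- stop_id: CHECK does not forbid NULL (a CHECK constraint passes when its expression is NULL) → nullable.
- name: part of the PRIMARY KEY, which implies NOT NULL → not nullable.
- window_end: UNIQUE does not imply NOT NULL → nullable.
- sequence: declared NOT NULL → not nullable.
- address: declared NOT NULL → not nullable.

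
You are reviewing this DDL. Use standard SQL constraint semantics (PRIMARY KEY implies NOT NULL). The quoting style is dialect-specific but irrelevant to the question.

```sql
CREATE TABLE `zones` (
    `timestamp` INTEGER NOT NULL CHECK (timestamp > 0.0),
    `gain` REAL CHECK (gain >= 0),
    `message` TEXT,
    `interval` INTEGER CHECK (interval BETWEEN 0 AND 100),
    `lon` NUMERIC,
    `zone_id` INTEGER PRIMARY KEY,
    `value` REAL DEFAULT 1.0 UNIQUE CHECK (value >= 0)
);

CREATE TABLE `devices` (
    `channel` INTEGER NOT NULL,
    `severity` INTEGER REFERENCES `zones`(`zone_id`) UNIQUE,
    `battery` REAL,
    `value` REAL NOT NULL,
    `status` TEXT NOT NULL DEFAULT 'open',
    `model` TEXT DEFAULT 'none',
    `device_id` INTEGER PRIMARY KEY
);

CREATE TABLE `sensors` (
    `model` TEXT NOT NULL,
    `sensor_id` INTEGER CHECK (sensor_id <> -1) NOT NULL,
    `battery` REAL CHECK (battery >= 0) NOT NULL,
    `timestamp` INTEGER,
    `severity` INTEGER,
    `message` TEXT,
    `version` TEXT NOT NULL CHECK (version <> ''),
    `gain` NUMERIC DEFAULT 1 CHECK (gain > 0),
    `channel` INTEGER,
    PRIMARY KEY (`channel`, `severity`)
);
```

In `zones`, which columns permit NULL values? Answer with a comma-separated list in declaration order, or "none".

- timestamp: declared NOT NULL → not nullable.
- gain: CHECK does not forbid NULL (a CHECK constraint passes when its expression is NULL) → nullable.
- message: no NOT NULL constraint applies → nullable.
- interval: CHECK does not forbid NULL (a CHECK constraint passes when its expression is NULL) → nullable.
- lon: no NOT NULL constraint applies → nullable.
- zone_id: part of the PRIMARY KEY, which implies NOT NULL → not nullable.
- value: CHECK does not forbid NULL (a CHECK constraint passes when its expression is NULL) → nullable.

gain, message, interval, lon, value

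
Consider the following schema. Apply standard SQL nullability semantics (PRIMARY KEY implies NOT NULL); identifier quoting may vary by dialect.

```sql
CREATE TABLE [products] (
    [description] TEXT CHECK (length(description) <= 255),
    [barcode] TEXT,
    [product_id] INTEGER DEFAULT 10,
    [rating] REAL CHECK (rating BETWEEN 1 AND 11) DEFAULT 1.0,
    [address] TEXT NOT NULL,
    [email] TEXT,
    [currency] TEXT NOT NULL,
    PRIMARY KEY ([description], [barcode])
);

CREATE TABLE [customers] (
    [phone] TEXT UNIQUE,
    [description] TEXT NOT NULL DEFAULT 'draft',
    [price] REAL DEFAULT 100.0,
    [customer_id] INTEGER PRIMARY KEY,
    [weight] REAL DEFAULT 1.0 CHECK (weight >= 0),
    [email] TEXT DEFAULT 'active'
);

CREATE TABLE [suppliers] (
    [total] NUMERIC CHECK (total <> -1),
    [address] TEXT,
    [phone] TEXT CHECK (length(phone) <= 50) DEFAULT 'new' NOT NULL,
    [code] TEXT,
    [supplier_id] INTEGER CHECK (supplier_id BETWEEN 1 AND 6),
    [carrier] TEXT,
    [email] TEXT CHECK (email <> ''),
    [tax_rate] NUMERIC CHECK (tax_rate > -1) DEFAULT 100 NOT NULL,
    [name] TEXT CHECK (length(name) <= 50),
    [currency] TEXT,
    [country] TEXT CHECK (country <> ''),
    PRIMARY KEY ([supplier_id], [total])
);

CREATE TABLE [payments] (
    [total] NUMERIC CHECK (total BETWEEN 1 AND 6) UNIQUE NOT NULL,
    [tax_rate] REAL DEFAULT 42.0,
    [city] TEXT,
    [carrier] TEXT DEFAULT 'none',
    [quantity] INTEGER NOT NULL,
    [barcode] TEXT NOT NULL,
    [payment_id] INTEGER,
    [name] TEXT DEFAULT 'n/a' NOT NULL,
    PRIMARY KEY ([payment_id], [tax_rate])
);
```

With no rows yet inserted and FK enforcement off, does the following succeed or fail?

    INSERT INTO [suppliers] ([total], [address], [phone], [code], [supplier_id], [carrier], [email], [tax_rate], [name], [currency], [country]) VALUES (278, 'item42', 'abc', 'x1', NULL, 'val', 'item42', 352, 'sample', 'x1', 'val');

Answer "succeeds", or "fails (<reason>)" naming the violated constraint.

fails (NOT NULL on supplier_id)

supplier_id is explicitly set to NULL, but supplier_id is part of the PRIMARY KEY (implied NOT NULL).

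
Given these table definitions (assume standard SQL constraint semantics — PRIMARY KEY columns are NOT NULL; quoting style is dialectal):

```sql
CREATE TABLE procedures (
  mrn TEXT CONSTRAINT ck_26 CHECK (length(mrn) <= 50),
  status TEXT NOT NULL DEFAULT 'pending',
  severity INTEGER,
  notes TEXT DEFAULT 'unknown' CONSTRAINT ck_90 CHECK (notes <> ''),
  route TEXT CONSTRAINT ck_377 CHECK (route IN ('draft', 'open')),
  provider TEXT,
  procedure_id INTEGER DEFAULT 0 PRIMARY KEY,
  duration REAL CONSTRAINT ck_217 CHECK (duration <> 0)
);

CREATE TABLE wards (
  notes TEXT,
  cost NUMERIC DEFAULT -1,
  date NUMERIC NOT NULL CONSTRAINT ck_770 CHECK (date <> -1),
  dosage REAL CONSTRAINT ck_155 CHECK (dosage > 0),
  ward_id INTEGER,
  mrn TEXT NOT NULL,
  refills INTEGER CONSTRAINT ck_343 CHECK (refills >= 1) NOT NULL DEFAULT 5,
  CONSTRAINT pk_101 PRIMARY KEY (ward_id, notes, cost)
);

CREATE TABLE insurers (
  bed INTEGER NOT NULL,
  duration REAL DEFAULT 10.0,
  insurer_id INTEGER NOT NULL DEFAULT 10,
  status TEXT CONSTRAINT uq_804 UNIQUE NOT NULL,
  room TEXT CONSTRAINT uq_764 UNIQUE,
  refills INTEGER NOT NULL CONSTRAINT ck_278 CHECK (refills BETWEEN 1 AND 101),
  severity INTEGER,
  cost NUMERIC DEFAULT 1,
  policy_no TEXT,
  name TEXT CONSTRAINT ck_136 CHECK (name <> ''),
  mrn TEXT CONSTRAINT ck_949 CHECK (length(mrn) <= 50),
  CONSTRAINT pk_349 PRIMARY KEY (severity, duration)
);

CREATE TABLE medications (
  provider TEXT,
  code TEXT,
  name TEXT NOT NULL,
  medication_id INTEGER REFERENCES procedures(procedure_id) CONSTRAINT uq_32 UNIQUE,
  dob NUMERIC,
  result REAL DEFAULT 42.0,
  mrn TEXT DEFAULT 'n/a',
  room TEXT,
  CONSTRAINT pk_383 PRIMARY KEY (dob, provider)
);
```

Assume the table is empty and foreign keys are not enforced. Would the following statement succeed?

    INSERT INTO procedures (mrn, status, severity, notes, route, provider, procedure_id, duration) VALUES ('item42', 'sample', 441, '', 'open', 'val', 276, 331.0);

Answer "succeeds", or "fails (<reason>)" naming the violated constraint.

The value '' for notes violates CHECK (notes <> '').

fails (CHECK on notes)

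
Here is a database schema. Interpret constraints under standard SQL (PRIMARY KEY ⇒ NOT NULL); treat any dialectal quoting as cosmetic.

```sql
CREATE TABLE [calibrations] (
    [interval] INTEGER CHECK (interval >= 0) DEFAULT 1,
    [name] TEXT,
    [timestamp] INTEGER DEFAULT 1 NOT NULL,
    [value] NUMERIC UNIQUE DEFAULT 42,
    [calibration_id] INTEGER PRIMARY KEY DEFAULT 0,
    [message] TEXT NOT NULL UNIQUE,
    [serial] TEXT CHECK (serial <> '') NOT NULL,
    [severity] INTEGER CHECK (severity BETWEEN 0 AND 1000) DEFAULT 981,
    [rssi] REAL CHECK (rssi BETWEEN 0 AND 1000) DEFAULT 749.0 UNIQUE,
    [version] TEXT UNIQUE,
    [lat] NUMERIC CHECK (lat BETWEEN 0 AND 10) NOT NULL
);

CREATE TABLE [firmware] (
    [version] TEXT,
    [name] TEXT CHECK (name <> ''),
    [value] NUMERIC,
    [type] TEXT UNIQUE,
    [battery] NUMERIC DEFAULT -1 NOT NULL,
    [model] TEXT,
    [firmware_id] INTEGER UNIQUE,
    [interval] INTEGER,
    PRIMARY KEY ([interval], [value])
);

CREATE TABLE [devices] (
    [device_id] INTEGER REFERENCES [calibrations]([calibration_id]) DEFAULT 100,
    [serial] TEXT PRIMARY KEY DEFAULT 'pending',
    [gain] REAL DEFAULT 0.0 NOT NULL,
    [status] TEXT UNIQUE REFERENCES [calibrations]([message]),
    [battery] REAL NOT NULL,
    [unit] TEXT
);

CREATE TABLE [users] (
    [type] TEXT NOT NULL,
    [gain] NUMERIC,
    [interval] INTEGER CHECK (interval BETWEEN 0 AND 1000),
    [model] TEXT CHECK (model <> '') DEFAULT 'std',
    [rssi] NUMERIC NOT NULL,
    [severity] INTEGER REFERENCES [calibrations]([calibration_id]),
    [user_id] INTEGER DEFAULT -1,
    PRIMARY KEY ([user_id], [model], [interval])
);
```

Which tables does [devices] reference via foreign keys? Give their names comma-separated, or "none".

- device_id REFERENCES calibrations(calibration_id).
- status REFERENCES calibrations(message).

calibrations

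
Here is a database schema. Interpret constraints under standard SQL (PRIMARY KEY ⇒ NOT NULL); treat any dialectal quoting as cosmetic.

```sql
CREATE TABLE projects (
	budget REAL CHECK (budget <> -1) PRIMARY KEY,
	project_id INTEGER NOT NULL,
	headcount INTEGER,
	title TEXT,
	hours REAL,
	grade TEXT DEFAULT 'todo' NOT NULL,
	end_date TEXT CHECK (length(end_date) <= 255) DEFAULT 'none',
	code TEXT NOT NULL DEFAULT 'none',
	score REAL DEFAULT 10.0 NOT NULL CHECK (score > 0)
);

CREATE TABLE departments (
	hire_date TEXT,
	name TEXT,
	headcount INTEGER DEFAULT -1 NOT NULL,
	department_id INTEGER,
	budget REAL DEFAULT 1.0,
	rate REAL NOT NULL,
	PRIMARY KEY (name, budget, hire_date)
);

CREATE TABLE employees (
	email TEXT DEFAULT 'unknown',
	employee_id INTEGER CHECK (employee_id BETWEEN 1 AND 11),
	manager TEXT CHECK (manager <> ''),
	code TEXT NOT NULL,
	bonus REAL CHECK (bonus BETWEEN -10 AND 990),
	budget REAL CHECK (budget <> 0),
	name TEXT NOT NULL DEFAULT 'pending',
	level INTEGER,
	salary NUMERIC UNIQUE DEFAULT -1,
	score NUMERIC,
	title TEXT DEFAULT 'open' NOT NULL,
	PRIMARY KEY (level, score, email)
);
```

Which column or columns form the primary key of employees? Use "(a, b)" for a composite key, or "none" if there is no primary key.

A table-level PRIMARY KEY clause names 3 columns: level, score, email.
This is a composite key — the combination is unique, not each column individually.

(level, score, email)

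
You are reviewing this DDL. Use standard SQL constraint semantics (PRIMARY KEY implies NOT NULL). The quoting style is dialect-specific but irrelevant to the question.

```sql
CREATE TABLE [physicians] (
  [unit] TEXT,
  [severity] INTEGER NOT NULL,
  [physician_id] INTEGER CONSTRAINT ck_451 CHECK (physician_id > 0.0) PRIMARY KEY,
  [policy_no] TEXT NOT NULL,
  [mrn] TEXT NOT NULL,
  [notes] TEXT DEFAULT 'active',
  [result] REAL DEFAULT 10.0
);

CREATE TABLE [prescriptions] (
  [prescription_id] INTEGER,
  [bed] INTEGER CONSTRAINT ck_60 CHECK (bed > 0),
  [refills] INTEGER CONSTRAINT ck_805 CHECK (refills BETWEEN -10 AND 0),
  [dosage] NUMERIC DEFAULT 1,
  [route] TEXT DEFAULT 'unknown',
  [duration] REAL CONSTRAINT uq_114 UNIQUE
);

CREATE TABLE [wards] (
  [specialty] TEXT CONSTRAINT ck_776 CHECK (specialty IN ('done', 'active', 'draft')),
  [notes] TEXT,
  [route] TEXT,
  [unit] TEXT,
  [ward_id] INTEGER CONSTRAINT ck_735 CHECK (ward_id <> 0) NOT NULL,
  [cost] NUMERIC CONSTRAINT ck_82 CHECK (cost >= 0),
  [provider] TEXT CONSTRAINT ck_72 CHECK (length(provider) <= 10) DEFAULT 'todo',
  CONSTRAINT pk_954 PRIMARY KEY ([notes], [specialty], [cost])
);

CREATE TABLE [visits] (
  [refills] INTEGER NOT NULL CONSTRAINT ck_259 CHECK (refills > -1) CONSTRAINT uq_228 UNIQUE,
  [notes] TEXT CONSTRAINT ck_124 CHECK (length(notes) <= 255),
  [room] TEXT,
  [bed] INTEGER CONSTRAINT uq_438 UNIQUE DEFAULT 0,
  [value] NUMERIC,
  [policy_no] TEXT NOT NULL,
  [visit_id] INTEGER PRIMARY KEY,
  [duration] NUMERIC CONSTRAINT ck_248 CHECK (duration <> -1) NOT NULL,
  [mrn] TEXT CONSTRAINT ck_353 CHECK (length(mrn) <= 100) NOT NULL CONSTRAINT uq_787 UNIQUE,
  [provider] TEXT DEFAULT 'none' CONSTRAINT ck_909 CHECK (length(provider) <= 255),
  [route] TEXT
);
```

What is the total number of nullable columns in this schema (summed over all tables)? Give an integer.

physicians: 3 nullable (unit, notes, result — PK (physician_id) and explicit NOT NULL columns excluded).
prescriptions: 6 nullable (prescription_id, bed, refills, dosage, route, duration — PK none and explicit NOT NULL columns excluded).
wards: 3 nullable (route, unit, provider — PK (notes, specialty, cost) and explicit NOT NULL columns excluded).
visits: 6 nullable (notes, room, bed, value, provider, route — PK (visit_id) and explicit NOT NULL columns excluded).
Total: 3 + 6 + 3 + 6 = 18.

18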